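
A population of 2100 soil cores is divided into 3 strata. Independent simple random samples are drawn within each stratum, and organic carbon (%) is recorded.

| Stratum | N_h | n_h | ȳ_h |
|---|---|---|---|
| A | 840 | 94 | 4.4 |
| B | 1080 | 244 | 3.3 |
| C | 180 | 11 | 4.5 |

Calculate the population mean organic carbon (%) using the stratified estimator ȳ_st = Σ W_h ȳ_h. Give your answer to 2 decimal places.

N = Σ N_h = 2100. Stratum weights W_h = N_h/N.
ȳ_st = (840·4.4 + 1080·3.3 + 180·4.5) / 2100 = 3.8429

ȳ_st ≈ 3.84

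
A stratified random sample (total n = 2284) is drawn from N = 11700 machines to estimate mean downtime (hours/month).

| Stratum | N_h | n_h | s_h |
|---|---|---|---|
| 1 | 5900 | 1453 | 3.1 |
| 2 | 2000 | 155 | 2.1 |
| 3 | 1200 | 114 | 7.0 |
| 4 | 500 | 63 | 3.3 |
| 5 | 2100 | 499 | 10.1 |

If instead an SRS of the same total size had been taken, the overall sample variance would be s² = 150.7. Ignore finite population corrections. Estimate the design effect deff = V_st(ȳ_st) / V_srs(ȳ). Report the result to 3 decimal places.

V̂(ȳ_st) = Σ W_h² s_h²/n_h, with W_h = N_h/N and N = 11700:
  stratum 1: (5900/11700)²·3.1²/1453 = 0.00168186
  stratum 2: (2000/11700)²·2.1²/155 = 0.000831372
  stratum 3: (1200/11700)²·7.0²/114 = 0.00452149
  stratum 4: (500/11700)²·3.3²/63 = 0.000315686
  stratum 5: (2100/11700)²·10.1²/499 = 0.00658581
V_st = 0.0139362
V_srs = s²/n = 150.7/2284 = 0.0659807
deff = V_st / V_srs = 0.0139362/0.0659807 = 0.2112

deff ≈ 0.211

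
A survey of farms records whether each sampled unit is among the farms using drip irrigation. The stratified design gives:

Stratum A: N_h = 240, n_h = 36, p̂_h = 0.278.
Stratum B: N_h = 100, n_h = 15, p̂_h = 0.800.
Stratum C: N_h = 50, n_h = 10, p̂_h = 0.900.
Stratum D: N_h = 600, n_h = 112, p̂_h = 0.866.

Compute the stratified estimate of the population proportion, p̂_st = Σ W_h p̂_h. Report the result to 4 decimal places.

N = 990; stratum weights W_h = N_h/N.
p̂_st = Σ W_h p̂_h = (240·0.278 + 100·0.800 + 50·0.900 + 600·0.866)/990 = 0.71851

p̂_st ≈ 0.7185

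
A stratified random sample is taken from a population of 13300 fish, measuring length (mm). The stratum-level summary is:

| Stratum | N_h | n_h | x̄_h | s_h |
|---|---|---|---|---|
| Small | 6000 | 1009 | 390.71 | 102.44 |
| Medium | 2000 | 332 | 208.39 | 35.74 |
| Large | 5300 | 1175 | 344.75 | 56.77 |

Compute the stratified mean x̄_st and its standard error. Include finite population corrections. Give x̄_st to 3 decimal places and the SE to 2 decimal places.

x̄_st = Σ W_h x̄_h = (6000·390.71 + 2000·208.39 + 5300·344.75)/13300 = 344.97857
V̂(x̄_st) = Σ W_h² (1 − n_h/N_h) s_h²/n_h, with W_h = N_h/N and N = 13300:
  stratum Small: (6000/13300)²·(1 − 1009/6000)·102.44²/1009 = 1.76069
  stratum Medium: (2000/13300)²·(1 − 332/2000)·35.74²/332 = 0.0725594
  stratum Large: (5300/13300)²·(1 − 1175/5300)·56.77²/1175 = 0.338997
V̂(x̄_st) = 2.17225
SE(x̄_st) = √2.17225 = 1.47386

x̄_st ≈ 344.979, SE ≈ 1.47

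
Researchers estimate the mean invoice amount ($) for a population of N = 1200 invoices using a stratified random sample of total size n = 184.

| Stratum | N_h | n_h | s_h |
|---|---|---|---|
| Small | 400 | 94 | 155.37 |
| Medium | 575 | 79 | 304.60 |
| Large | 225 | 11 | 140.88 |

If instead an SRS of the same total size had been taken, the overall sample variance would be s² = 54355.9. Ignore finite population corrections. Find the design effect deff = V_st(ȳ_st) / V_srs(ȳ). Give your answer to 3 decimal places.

V̂(ȳ_st) = Σ W_h² s_h²/n_h, with W_h = N_h/N and N = 1200:
  stratum Small: (400/1200)²·155.37²/94 = 28.5341
  stratum Medium: (575/1200)²·304.60²/79 = 269.653
  stratum Large: (225/1200)²·140.88²/11 = 63.432
V_st = 361.62
V_srs = s²/n = 54355.9/184 = 295.413
deff = V_st / V_srs = 361.62/295.413 = 1.2241

deff ≈ 1.224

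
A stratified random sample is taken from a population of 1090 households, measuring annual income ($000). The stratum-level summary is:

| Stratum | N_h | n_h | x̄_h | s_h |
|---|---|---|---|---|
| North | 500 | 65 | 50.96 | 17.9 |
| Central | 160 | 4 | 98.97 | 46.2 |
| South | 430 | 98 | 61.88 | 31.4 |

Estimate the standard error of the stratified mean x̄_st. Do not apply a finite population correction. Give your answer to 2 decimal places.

V̂(x̄_st) = Σ W_h² s_h²/n_h, with W_h = N_h/N and N = 1090:
  stratum North: (500/1090)²·17.9²/65 = 1.03724
  stratum Central: (160/1090)²·46.2²/4 = 11.4977
  stratum South: (430/1090)²·31.4²/98 = 1.56573
V̂(x̄_st) = 14.1007
SE(x̄_st) = √14.1007 = 3.75509

SE(x̄_st) ≈ 3.76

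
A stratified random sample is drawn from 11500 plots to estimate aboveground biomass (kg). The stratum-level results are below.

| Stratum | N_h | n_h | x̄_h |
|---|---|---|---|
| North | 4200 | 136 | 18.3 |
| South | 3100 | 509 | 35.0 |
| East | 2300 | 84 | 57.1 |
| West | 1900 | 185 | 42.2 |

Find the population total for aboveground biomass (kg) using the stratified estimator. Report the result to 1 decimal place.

τ̂_st = Σ N_h x̄_h = 4200·18.3 + 3100·35.0 + 2300·57.1 + 1900·42.2 = 396870.0

τ̂_st ≈ 396870.0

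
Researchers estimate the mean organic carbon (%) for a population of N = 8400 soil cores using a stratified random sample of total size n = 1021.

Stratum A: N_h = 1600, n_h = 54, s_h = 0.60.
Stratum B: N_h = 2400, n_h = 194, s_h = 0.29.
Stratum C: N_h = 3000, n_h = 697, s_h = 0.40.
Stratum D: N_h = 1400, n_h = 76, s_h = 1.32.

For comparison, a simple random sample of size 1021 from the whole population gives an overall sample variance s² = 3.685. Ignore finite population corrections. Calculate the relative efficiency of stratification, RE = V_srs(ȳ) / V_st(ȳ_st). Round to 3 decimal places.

V̂(ȳ_st) = Σ W_h² s_h²/n_h, with W_h = N_h/N and N = 8400:
  stratum A: (1600/8400)²·0.60²/54 = 0.000241875
  stratum B: (2400/8400)²·0.29²/194 = 3.53882e-05
  stratum C: (3000/8400)²·0.40²/697 = 2.928e-05
  stratum D: (1400/8400)²·1.32²/76 = 0.000636842
V_st = 0.000943385
V_srs = s²/n = 3.685/1021 = 0.00360921
Relative efficiency = V_srs / V_st = 0.00360921/0.000943385 = 3.8258

RE ≈ 3.826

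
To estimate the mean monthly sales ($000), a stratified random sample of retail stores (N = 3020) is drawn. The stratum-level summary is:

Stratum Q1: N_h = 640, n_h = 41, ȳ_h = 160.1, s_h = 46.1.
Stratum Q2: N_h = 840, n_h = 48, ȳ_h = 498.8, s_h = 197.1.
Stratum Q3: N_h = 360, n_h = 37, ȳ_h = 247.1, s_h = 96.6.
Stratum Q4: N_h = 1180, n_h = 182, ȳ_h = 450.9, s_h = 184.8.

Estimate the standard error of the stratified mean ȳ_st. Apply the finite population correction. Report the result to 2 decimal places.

V̂(ȳ_st) = Σ W_h² (1 − n_h/N_h) s_h²/n_h, with W_h = N_h/N and N = 3020:
  stratum Q1: (640/3020)²·(1 − 41/640)·46.1²/41 = 2.17877
  stratum Q2: (840/3020)²·(1 − 48/840)·197.1²/48 = 59.0368
  stratum Q3: (360/3020)²·(1 − 37/360)·96.6²/37 = 3.21546
  stratum Q4: (1180/3020)²·(1 − 182/1180)·184.8²/182 = 24.2288
V̂(ȳ_st) = 88.6598
SE(ȳ_st) = √88.6598 = 9.41593

SE(ȳ_st) ≈ 9.42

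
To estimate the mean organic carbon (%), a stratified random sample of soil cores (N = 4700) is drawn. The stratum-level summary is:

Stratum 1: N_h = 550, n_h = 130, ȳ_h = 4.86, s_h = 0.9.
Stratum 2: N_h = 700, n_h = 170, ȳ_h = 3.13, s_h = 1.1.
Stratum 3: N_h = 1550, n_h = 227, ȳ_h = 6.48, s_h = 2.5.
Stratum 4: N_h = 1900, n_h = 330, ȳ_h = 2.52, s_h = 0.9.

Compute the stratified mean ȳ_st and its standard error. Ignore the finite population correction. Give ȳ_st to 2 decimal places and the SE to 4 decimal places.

ȳ_st ≈ 4.19, SE ≈ 0.0603

ȳ_st = Σ W_h ȳ_h = (550·4.86 + 700·3.13 + 1550·6.48 + 1900·2.52)/4700 = 4.19064
V̂(ȳ_st) = Σ W_h² s_h²/n_h, with W_h = N_h/N and N = 4700:
  stratum 1: (550/4700)²·0.9²/130 = 8.5324e-05
  stratum 2: (700/4700)²·1.1²/170 = 0.000157884
  stratum 3: (1550/4700)²·2.5²/227 = 0.00299448
  stratum 4: (1900/4700)²·0.9²/330 = 0.000401128
V̂(ȳ_st) = 0.00363882
SE(ȳ_st) = √0.00363882 = 0.0603226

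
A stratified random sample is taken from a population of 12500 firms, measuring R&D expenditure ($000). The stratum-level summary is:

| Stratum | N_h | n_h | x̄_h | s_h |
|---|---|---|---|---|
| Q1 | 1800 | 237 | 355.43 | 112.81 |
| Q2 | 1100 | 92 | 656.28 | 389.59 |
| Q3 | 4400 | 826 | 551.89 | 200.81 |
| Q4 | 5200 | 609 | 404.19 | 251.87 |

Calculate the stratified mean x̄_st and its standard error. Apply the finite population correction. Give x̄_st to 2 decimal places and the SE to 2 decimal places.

x̄_st = Σ W_h x̄_h = (1800·355.43 + 1100·656.28 + 4400·551.89 + 5200·404.19)/12500 = 471.34288
V̂(x̄_st) = Σ W_h² (1 − n_h/N_h) s_h²/n_h, with W_h = N_h/N and N = 12500:
  stratum Q1: (1800/12500)²·(1 − 237/1800)·112.81²/237 = 0.966848
  stratum Q2: (1100/12500)²·(1 − 92/1100)·389.59²/92 = 11.7074
  stratum Q3: (4400/12500)²·(1 − 826/4400)·200.81²/826 = 4.91335
  stratum Q4: (5200/12500)²·(1 − 609/5200)·251.87²/609 = 15.9157
V̂(x̄_st) = 33.5033
SE(x̄_st) = √33.5033 = 5.78821

x̄_st ≈ 471.34, SE ≈ 5.79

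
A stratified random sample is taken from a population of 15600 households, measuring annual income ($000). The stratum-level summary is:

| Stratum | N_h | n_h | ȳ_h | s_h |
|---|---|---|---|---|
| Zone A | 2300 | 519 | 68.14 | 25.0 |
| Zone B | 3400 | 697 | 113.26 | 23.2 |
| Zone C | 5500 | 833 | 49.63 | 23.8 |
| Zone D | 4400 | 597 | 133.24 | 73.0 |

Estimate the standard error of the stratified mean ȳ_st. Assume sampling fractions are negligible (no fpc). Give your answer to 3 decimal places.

V̂(ȳ_st) = Σ W_h² s_h²/n_h, with W_h = N_h/N and N = 15600:
  stratum Zone A: (2300/15600)²·25.0²/519 = 0.026177
  stratum Zone B: (3400/15600)²·23.2²/697 = 0.0366819
  stratum Zone C: (5500/15600)²·23.8²/833 = 0.084525
  stratum Zone D: (4400/15600)²·73.0²/597 = 0.710113
V̂(ȳ_st) = 0.857497
SE(ȳ_st) = √0.857497 = 0.926011

SE(ȳ_st) ≈ 0.926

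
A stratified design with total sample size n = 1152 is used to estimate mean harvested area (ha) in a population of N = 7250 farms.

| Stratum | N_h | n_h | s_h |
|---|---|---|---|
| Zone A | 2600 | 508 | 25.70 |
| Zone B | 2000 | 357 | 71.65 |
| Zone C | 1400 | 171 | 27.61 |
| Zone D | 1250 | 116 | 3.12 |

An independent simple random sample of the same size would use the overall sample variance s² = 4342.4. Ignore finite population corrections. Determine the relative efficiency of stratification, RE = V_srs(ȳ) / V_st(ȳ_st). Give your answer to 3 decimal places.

V̂(ȳ_st) = Σ W_h² s_h²/n_h, with W_h = N_h/N and N = 7250:
  stratum Zone A: (2600/7250)²·25.70²/508 = 0.167214
  stratum Zone B: (2000/7250)²·71.65²/357 = 1.09433
  stratum Zone C: (1400/7250)²·27.61²/171 = 0.166233
  stratum Zone D: (1250/7250)²·3.12²/116 = 0.00249457
V_st = 1.43027
V_srs = s²/n = 4342.4/1152 = 3.76944
Relative efficiency = V_srs / V_st = 3.76944/1.43027 = 2.6355

RE ≈ 2.635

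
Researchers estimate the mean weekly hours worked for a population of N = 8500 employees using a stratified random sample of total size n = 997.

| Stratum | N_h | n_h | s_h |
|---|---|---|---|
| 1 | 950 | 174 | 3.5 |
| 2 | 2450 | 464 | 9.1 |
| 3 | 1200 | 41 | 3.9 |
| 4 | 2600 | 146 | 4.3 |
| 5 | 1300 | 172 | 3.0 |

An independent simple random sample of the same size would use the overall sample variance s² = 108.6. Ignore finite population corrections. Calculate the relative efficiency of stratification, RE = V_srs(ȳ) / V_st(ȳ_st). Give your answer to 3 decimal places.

RE ≈ 3.011

V̂(ȳ_st) = Σ W_h² s_h²/n_h, with W_h = N_h/N and N = 8500:
  stratum 1: (950/8500)²·3.5²/174 = 0.00087942
  stratum 2: (2450/8500)²·9.1²/464 = 0.0148272
  stratum 3: (1200/8500)²·3.9²/41 = 0.00739384
  stratum 4: (2600/8500)²·4.3²/146 = 0.0118493
  stratum 5: (1300/8500)²·3.0²/172 = 0.00122395
V_st = 0.0361737
V_srs = s²/n = 108.6/997 = 0.108927
Relative efficiency = V_srs / V_st = 0.108927/0.0361737 = 3.0112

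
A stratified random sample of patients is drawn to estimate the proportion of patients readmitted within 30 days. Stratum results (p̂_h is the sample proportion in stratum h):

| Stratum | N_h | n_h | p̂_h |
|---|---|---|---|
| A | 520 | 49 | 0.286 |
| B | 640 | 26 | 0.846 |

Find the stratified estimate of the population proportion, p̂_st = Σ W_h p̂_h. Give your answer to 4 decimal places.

p̂_st ≈ 0.5950

N = 1160; stratum weights W_h = N_h/N.
p̂_st = Σ W_h p̂_h = (520·0.286 + 640·0.846)/1160 = 0.59497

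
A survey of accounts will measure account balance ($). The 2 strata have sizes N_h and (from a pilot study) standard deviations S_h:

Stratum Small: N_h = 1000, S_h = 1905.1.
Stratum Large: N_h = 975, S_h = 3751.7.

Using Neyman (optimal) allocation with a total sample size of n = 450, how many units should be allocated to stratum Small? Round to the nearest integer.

154

Neyman allocation: n_h = n · N_h S_h / Σ N_i S_i, with n = 450.
  stratum Small: N_h·S_h = 1000·1905.1 = 1905100.00
  stratum Large: N_h·S_h = 975·3751.7 = 3657907.50
Σ N_h S_h = 5563007.50
n for stratum Small = 450·1905100.00/5563007.50 = 154.106 → 154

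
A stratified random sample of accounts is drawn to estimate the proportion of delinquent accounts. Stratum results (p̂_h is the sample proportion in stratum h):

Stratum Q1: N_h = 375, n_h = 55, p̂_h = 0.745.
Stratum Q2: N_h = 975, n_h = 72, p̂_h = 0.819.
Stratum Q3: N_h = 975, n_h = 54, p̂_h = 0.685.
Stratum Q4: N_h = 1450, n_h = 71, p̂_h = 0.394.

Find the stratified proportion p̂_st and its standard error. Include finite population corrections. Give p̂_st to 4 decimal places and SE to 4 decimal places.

N = 3775; stratum weights W_h = N_h/N.
p̂_st = Σ W_h p̂_h = (375·0.745 + 975·0.819 + 975·0.685 + 1450·0.394)/3775 = 0.61379
V̂(p̂_st) = Σ W_h² (1 − n_h/N_h) p̂_h(1−p̂_h)/(n_h−1):
  stratum Q1: (375/3775)²·(1 − 55/375)·0.745·0.255/54 = 2.96244e-05
  stratum Q2: (975/3775)²·(1 − 72/975)·0.819·0.181/71 = 0.000128992
  stratum Q3: (975/3775)²·(1 − 54/975)·0.685·0.315/53 = 0.00025654
  stratum Q4: (1450/3775)²·(1 − 71/1450)·0.394·0.606/70 = 0.000478596
V̂(p̂_st) = 0.000893753; SE = √V̂ = 0.0298957

p̂_st ≈ 0.6138, SE ≈ 0.0299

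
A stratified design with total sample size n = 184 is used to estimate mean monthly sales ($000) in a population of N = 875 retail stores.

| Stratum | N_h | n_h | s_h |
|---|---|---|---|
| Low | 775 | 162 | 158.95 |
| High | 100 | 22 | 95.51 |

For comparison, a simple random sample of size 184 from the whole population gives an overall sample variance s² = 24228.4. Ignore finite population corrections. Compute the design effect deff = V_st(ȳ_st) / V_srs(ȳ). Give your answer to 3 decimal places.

deff ≈ 0.970

V̂(ȳ_st) = Σ W_h² s_h²/n_h, with W_h = N_h/N and N = 875:
  stratum Low: (775/875)²·158.95²/162 = 122.347
  stratum High: (100/875)²·95.51²/22 = 5.41575
V_st = 127.763
V_srs = s²/n = 24228.4/184 = 131.676
deff = V_st / V_srs = 127.763/131.676 = 0.9703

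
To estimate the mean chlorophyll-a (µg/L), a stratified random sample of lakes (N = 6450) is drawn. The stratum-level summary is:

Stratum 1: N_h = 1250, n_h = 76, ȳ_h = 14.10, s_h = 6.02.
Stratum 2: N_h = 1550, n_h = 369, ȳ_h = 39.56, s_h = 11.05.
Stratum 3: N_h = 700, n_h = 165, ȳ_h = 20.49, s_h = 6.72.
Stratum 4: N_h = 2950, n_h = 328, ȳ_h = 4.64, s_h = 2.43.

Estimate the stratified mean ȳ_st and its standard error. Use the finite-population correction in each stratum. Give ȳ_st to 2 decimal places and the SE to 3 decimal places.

ȳ_st = Σ W_h ȳ_h = (1250·14.10 + 1550·39.56 + 700·20.49 + 2950·4.64)/6450 = 16.58512
V̂(ȳ_st) = Σ W_h² (1 − n_h/N_h) s_h²/n_h, with W_h = N_h/N and N = 6450:
  stratum 1: (1250/6450)²·(1 − 76/1250)·6.02²/76 = 0.0168205
  stratum 2: (1550/6450)²·(1 − 369/1550)·11.05²/369 = 0.01456
  stratum 3: (700/6450)²·(1 − 165/700)·6.72²/165 = 0.0024637
  stratum 4: (2950/6450)²·(1 − 328/2950)·2.43²/328 = 0.00334714
V̂(ȳ_st) = 0.0371913
SE(ȳ_st) = √0.0371913 = 0.19285

ȳ_st ≈ 16.59, SE ≈ 0.193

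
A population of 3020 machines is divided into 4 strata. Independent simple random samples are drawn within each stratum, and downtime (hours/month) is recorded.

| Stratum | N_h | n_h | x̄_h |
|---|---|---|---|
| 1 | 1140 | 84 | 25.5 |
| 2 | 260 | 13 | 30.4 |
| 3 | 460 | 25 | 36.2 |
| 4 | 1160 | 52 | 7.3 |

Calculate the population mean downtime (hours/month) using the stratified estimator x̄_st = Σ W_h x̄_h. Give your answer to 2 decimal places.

N = Σ N_h = 3020. Stratum weights W_h = N_h/N.
x̄_st = (1140·25.5 + 260·30.4 + 460·36.2 + 1160·7.3) / 3020 = 20.5609

x̄_st ≈ 20.56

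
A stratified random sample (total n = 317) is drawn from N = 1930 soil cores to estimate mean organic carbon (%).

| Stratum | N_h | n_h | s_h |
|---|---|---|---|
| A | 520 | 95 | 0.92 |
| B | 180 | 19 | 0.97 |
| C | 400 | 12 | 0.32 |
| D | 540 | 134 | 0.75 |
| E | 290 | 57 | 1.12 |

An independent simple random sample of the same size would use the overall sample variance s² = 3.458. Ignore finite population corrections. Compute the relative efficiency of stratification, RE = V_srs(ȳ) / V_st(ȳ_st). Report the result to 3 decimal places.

RE ≈ 4.806

V̂(ȳ_st) = Σ W_h² s_h²/n_h, with W_h = N_h/N and N = 1930:
  stratum A: (520/1930)²·0.92²/95 = 0.000646761
  stratum B: (180/1930)²·0.97²/19 = 0.000430745
  stratum C: (400/1930)²·0.32²/12 = 0.000366542
  stratum D: (540/1930)²·0.75²/134 = 0.000328617
  stratum E: (290/1930)²·1.12²/57 = 0.00049687
V_st = 0.00226954
V_srs = s²/n = 3.458/317 = 0.0109085
Relative efficiency = V_srs / V_st = 0.0109085/0.00226954 = 4.8065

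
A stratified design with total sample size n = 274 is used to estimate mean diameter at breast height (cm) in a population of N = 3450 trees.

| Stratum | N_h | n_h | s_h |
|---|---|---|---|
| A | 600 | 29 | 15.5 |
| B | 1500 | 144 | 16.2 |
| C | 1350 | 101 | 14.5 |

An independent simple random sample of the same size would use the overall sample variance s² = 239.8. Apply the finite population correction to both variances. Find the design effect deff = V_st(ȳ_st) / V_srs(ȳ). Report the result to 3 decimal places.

V̂(ȳ_st) = Σ W_h² (1 − n_h/N_h) s_h²/n_h, with W_h = N_h/N and N = 3450:
  stratum A: (600/3450)²·(1 − 29/600)·15.5²/29 = 0.238459
  stratum B: (1500/3450)²·(1 − 144/1500)·16.2²/144 = 0.311444
  stratum C: (1350/3450)²·(1 − 101/1350)·14.5²/101 = 0.294899
V_st = 0.844802
V_srs = (1 − 274/3450)·239.8/274 = 0.805675
deff = V_st / V_srs = 0.844802/0.805675 = 1.0486

deff ≈ 1.049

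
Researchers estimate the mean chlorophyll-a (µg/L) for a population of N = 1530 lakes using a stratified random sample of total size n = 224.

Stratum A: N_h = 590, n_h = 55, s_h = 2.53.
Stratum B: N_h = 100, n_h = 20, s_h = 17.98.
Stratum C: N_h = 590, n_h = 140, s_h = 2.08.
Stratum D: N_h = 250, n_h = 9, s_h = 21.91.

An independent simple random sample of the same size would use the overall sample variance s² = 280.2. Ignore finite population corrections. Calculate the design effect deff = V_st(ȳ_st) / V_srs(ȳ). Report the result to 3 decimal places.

deff ≈ 1.211

V̂(ȳ_st) = Σ W_h² s_h²/n_h, with W_h = N_h/N and N = 1530:
  stratum A: (590/1530)²·2.53²/55 = 0.0173061
  stratum B: (100/1530)²·17.98²/20 = 0.0690505
  stratum C: (590/1530)²·2.08²/140 = 0.00459536
  stratum D: (250/1530)²·21.91²/9 = 1.4241
V_st = 1.51505
V_srs = s²/n = 280.2/224 = 1.25089
deff = V_st / V_srs = 1.51505/1.25089 = 1.2112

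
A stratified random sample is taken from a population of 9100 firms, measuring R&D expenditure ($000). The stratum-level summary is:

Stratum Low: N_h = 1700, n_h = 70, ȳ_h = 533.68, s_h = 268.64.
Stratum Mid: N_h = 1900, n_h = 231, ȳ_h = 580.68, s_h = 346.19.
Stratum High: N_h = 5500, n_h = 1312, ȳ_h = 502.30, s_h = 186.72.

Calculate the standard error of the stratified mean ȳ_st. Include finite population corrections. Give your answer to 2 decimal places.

V̂(ȳ_st) = Σ W_h² (1 − n_h/N_h) s_h²/n_h, with W_h = N_h/N and N = 9100:
  stratum Low: (1700/9100)²·(1 − 70/1700)·268.64²/70 = 34.4982
  stratum Mid: (1900/9100)²·(1 − 231/1900)·346.19²/231 = 19.8675
  stratum High: (5500/9100)²·(1 − 1312/5500)·186.72²/1312 = 7.39153
V̂(ȳ_st) = 61.7573
SE(ȳ_st) = √61.7573 = 7.85858

SE(ȳ_st) ≈ 7.86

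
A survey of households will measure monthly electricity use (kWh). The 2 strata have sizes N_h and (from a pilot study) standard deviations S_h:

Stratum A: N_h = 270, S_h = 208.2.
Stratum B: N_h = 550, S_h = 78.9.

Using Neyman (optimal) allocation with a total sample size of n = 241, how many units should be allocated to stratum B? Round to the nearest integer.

105

Neyman allocation: n_h = n · N_h S_h / Σ N_i S_i, with n = 241.
  stratum A: N_h·S_h = 270·208.2 = 56214.00
  stratum B: N_h·S_h = 550·78.9 = 43395.00
Σ N_h S_h = 99609.00
n for stratum B = 241·43395.00/99609.00 = 104.992 → 105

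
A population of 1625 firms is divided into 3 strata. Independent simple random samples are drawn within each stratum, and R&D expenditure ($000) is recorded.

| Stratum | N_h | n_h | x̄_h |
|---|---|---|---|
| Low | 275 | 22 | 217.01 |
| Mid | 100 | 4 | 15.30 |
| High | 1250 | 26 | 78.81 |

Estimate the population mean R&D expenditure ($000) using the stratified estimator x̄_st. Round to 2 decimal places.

N = Σ N_h = 1625. Stratum weights W_h = N_h/N.
x̄_st = (275·217.01 + 100·15.30 + 1250·78.81) / 1625 = 98.2894

x̄_st ≈ 98.29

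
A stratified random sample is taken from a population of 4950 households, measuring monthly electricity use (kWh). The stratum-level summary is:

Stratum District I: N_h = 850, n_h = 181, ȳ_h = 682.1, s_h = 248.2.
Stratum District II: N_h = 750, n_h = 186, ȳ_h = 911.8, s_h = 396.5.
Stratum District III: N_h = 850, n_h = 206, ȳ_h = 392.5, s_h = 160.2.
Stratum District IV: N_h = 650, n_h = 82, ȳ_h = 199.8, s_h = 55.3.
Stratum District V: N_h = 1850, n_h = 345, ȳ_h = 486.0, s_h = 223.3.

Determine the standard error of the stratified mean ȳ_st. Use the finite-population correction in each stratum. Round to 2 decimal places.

SE(ȳ_st) ≈ 6.50

V̂(ȳ_st) = Σ W_h² (1 − n_h/N_h) s_h²/n_h, with W_h = N_h/N and N = 4950:
  stratum District I: (850/4950)²·(1 − 181/850)·248.2²/181 = 7.89877
  stratum District II: (750/4950)²·(1 − 186/750)·396.5²/186 = 14.5916
  stratum District III: (850/4950)²·(1 − 206/850)·160.2²/206 = 2.78325
  stratum District IV: (650/4950)²·(1 − 82/650)·55.3²/82 = 0.561937
  stratum District V: (1850/4950)²·(1 − 345/1850)·223.3²/345 = 16.4231
V̂(ȳ_st) = 42.2587
SE(ȳ_st) = √42.2587 = 6.50067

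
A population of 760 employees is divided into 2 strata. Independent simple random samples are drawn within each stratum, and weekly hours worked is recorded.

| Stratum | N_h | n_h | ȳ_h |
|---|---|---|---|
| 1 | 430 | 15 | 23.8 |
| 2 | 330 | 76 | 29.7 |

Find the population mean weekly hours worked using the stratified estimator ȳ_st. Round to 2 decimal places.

ȳ_st ≈ 26.36

N = Σ N_h = 760. Stratum weights W_h = N_h/N.
ȳ_st = (430·23.8 + 330·29.7) / 760 = 26.3618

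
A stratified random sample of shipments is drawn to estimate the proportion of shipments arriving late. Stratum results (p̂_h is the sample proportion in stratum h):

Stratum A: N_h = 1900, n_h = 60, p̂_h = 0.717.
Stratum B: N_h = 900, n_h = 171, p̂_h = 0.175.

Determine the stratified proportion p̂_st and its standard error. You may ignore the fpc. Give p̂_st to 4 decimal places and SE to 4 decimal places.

p̂_st ≈ 0.5428, SE ≈ 0.0409

N = 2800; stratum weights W_h = N_h/N.
p̂_st = Σ W_h p̂_h = (1900·0.717 + 900·0.175)/2800 = 0.54279
V̂(p̂_st) = Σ W_h² p̂_h(1−p̂_h)/(n_h−1):
  stratum A: (1900/2800)²·0.717·0.283/59 = 0.0015836
  stratum B: (900/2800)²·0.175·0.825/170 = 8.77429e-05
V̂(p̂_st) = 0.00167134; SE = √V̂ = 0.040882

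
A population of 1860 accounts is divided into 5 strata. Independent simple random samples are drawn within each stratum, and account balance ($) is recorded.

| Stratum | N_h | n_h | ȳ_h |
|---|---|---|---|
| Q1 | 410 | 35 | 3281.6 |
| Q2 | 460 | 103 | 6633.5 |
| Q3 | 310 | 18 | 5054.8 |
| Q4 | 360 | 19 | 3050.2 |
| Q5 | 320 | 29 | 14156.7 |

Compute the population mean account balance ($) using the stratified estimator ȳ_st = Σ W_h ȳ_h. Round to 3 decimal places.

N = Σ N_h = 1860. Stratum weights W_h = N_h/N.
ȳ_st = (410·3281.6 + 460·6633.5 + 310·5054.8 + 360·3050.2 + 320·14156.7) / 1860 = 6232.29570

ȳ_st ≈ 6232.296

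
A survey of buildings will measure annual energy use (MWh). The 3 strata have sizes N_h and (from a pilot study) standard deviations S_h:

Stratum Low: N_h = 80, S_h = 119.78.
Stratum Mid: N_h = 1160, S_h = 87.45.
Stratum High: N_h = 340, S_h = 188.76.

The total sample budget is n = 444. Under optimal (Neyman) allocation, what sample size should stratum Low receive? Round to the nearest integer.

24

Neyman allocation: n_h = n · N_h S_h / Σ N_i S_i, with n = 444.
  stratum Low: N_h·S_h = 80·119.78 = 9582.40
  stratum Mid: N_h·S_h = 1160·87.45 = 101442.00
  stratum High: N_h·S_h = 340·188.76 = 64178.40
Σ N_h S_h = 175202.80
n for stratum Low = 444·9582.40/175202.80 = 24.284 → 24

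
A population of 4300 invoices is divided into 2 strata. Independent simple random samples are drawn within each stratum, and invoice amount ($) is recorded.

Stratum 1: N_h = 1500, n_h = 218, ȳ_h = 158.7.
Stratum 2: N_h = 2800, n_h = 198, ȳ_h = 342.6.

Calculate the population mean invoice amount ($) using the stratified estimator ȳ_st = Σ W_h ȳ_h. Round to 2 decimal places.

ȳ_st ≈ 278.45

N = Σ N_h = 4300. Stratum weights W_h = N_h/N.
ȳ_st = (1500·158.7 + 2800·342.6) / 4300 = 278.4488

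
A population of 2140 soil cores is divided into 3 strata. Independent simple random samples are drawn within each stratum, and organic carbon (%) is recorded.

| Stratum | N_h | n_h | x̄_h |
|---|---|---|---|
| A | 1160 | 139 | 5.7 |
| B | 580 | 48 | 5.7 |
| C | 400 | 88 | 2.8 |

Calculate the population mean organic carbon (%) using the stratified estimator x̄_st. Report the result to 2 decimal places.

N = Σ N_h = 2140. Stratum weights W_h = N_h/N.
x̄_st = (1160·5.7 + 580·5.7 + 400·2.8) / 2140 = 5.1579

x̄_st ≈ 5.16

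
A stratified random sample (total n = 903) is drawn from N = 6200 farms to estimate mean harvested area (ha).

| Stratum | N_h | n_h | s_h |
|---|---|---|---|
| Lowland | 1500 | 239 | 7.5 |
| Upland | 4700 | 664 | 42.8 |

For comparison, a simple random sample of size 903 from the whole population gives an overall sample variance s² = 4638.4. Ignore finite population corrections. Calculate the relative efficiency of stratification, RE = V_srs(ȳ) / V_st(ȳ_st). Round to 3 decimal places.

V̂(ȳ_st) = Σ W_h² s_h²/n_h, with W_h = N_h/N and N = 6200:
  stratum Lowland: (1500/6200)²·7.5²/239 = 0.013776
  stratum Upland: (4700/6200)²·42.8²/664 = 1.58537
V_st = 1.59915
V_srs = s²/n = 4638.4/903 = 5.13666
Relative efficiency = V_srs / V_st = 5.13666/1.59915 = 3.2121

RE ≈ 3.212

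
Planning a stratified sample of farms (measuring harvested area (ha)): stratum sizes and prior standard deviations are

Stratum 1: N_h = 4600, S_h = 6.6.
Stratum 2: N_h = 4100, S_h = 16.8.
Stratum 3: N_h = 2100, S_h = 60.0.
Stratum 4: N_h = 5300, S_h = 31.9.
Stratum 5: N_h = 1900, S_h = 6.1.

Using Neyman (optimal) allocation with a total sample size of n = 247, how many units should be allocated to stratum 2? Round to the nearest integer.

42

Neyman allocation: n_h = n · N_h S_h / Σ N_i S_i, with n = 247.
  stratum 1: N_h·S_h = 4600·6.6 = 30360.00
  stratum 2: N_h·S_h = 4100·16.8 = 68880.00
  stratum 3: N_h·S_h = 2100·60.0 = 126000.00
  stratum 4: N_h·S_h = 5300·31.9 = 169070.00
  stratum 5: N_h·S_h = 1900·6.1 = 11590.00
Σ N_h S_h = 405900.00
n for stratum 2 = 247·68880.00/405900.00 = 41.915 → 42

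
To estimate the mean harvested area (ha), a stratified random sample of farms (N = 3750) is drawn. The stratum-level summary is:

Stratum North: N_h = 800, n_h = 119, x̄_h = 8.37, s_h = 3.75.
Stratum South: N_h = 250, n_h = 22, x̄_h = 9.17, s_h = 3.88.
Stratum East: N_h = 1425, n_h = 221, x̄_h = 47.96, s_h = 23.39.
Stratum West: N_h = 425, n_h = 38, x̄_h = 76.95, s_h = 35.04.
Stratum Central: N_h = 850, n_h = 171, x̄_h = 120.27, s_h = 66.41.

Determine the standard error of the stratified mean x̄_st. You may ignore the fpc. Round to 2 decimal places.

V̂(x̄_st) = Σ W_h² s_h²/n_h, with W_h = N_h/N and N = 3750:
  stratum North: (800/3750)²·3.75²/119 = 0.00537815
  stratum South: (250/3750)²·3.88²/22 = 0.00304129
  stratum East: (1425/3750)²·23.39²/221 = 0.357467
  stratum West: (425/3750)²·35.04²/38 = 0.415011
  stratum Central: (850/3750)²·66.41²/171 = 1.32509
V̂(x̄_st) = 2.10599
SE(x̄_st) = √2.10599 = 1.4512

SE(x̄_st) ≈ 1.45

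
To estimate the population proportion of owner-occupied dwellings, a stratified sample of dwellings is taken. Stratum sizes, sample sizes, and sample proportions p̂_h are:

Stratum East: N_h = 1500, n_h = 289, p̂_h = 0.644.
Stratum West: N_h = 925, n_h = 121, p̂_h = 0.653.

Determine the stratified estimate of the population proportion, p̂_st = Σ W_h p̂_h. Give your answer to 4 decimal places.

N = 2425; stratum weights W_h = N_h/N.
p̂_st = Σ W_h p̂_h = (1500·0.644 + 925·0.653)/2425 = 0.64743

p̂_st ≈ 0.6474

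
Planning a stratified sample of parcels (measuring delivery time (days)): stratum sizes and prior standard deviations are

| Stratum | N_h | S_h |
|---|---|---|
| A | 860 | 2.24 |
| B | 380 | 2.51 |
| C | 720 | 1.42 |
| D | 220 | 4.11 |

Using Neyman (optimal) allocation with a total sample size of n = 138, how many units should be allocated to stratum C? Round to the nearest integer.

Neyman allocation: n_h = n · N_h S_h / Σ N_i S_i, with n = 138.
  stratum A: N_h·S_h = 860·2.24 = 1926.40
  stratum B: N_h·S_h = 380·2.51 = 953.80
  stratum C: N_h·S_h = 720·1.42 = 1022.40
  stratum D: N_h·S_h = 220·4.11 = 904.20
Σ N_h S_h = 4806.80
n for stratum C = 138·1022.40/4806.80 = 29.352 → 29

29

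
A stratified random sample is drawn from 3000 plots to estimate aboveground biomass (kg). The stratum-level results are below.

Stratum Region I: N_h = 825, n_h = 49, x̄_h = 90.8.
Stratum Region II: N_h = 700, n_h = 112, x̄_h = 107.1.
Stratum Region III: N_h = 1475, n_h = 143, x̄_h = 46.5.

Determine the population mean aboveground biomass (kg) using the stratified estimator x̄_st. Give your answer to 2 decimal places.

N = Σ N_h = 3000. Stratum weights W_h = N_h/N.
x̄_st = (825·90.8 + 700·107.1 + 1475·46.5) / 3000 = 72.8225

x̄_st ≈ 72.82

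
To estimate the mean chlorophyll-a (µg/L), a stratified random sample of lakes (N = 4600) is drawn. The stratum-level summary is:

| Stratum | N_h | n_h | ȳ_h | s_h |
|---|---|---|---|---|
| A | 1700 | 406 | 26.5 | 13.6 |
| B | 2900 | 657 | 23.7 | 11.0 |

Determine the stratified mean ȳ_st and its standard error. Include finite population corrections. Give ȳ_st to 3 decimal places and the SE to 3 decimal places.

ȳ_st ≈ 24.735, SE ≈ 0.322

ȳ_st = Σ W_h ȳ_h = (1700·26.5 + 2900·23.7)/4600 = 24.73478
V̂(ȳ_st) = Σ W_h² (1 − n_h/N_h) s_h²/n_h, with W_h = N_h/N and N = 4600:
  stratum A: (1700/4600)²·(1 − 406/1700)·13.6²/406 = 0.0473608
  stratum B: (2900/4600)²·(1 − 657/2900)·11.0²/657 = 0.056615
V̂(ȳ_st) = 0.103976
SE(ȳ_st) = √0.103976 = 0.322453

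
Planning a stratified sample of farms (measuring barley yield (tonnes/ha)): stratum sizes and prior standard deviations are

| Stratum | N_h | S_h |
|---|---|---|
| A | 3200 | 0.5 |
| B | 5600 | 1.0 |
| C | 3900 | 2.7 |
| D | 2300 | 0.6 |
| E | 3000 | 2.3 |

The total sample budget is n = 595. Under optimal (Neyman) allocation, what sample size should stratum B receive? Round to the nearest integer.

128

Neyman allocation: n_h = n · N_h S_h / Σ N_i S_i, with n = 595.
  stratum A: N_h·S_h = 3200·0.5 = 1600.00
  stratum B: N_h·S_h = 5600·1.0 = 5600.00
  stratum C: N_h·S_h = 3900·2.7 = 10530.00
  stratum D: N_h·S_h = 2300·0.6 = 1380.00
  stratum E: N_h·S_h = 3000·2.3 = 6900.00
Σ N_h S_h = 26010.00
n for stratum B = 595·5600.00/26010.00 = 128.105 → 128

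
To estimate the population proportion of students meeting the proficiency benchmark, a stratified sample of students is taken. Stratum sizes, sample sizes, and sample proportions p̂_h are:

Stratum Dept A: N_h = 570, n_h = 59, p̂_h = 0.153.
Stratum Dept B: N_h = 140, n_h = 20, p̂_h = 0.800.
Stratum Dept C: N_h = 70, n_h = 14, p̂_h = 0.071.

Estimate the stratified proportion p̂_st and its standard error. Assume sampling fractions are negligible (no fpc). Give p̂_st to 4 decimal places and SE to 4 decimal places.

p̂_st ≈ 0.2618, SE ≈ 0.0388

N = 780; stratum weights W_h = N_h/N.
p̂_st = Σ W_h p̂_h = (570·0.153 + 140·0.800 + 70·0.071)/780 = 0.26177
V̂(p̂_st) = Σ W_h² p̂_h(1−p̂_h)/(n_h−1):
  stratum Dept A: (570/780)²·0.153·0.847/58 = 0.00119318
  stratum Dept B: (140/780)²·0.800·0.200/19 = 0.00027129
  stratum Dept C: (70/780)²·0.071·0.929/13 = 4.08637e-05
V̂(p̂_st) = 0.00150534; SE = √V̂ = 0.0387987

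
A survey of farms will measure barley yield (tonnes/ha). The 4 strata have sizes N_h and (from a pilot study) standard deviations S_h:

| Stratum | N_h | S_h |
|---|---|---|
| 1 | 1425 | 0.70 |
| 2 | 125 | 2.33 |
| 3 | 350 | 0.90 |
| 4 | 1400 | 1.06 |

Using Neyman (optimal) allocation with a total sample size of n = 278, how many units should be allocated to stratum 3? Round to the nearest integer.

Neyman allocation: n_h = n · N_h S_h / Σ N_i S_i, with n = 278.
  stratum 1: N_h·S_h = 1425·0.70 = 997.50
  stratum 2: N_h·S_h = 125·2.33 = 291.25
  stratum 3: N_h·S_h = 350·0.90 = 315.00
  stratum 4: N_h·S_h = 1400·1.06 = 1484.00
Σ N_h S_h = 3087.75
n for stratum 3 = 278·315.00/3087.75 = 28.360 → 28

28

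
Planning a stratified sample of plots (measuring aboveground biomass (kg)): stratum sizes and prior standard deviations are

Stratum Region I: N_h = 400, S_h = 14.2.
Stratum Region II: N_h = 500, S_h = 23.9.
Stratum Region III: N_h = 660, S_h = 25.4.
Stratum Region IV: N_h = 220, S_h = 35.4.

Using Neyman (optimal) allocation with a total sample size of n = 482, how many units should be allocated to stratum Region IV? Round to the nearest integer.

89

Neyman allocation: n_h = n · N_h S_h / Σ N_i S_i, with n = 482.
  stratum Region I: N_h·S_h = 400·14.2 = 5680.00
  stratum Region II: N_h·S_h = 500·23.9 = 11950.00
  stratum Region III: N_h·S_h = 660·25.4 = 16764.00
  stratum Region IV: N_h·S_h = 220·35.4 = 7788.00
Σ N_h S_h = 42182.00
n for stratum Region IV = 482·7788.00/42182.00 = 88.991 → 89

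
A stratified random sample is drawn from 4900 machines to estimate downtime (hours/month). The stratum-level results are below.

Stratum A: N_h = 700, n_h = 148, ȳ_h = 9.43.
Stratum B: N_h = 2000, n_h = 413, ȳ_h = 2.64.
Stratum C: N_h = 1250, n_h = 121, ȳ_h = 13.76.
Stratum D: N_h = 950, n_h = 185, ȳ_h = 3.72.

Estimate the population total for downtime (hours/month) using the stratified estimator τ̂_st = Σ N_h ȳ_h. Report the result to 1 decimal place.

τ̂_st ≈ 32615.0

τ̂_st = Σ N_h ȳ_h = 700·9.43 + 2000·2.64 + 1250·13.76 + 950·3.72 = 32615.0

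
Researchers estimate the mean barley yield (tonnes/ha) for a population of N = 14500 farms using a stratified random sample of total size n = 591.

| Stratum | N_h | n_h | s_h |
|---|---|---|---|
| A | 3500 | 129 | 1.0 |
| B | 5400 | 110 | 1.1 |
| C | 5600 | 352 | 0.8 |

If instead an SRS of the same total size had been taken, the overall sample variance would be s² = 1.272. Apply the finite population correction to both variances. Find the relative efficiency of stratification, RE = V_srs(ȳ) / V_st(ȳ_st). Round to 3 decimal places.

V̂(ȳ_st) = Σ W_h² (1 − n_h/N_h) s_h²/n_h, with W_h = N_h/N and N = 14500:
  stratum A: (3500/14500)²·(1 − 129/3500)·1.0²/129 = 0.000435012
  stratum B: (5400/14500)²·(1 − 110/5400)·1.1²/110 = 0.00149454
  stratum C: (5600/14500)²·(1 − 352/5600)·0.8²/352 = 0.000254146
V_st = 0.00218369
V_srs = (1 − 591/14500)·1.272/591 = 0.00206456
Relative efficiency = V_srs / V_st = 0.00206456/0.00218369 = 0.9454

RE ≈ 0.945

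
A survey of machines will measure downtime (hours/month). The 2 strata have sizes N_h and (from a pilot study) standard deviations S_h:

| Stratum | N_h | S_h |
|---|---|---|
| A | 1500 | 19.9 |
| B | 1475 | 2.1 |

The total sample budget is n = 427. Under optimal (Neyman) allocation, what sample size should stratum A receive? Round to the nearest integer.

387

Neyman allocation: n_h = n · N_h S_h / Σ N_i S_i, with n = 427.
  stratum A: N_h·S_h = 1500·19.9 = 29850.00
  stratum B: N_h·S_h = 1475·2.1 = 3097.50
Σ N_h S_h = 32947.50
n for stratum A = 427·29850.00/32947.50 = 386.856 → 387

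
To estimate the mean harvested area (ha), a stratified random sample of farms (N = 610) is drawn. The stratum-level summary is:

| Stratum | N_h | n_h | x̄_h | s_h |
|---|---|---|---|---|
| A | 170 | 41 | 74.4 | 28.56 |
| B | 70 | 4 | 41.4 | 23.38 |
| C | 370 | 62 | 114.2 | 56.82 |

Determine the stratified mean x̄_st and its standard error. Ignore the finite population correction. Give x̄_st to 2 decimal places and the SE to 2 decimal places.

x̄_st ≈ 94.75, SE ≈ 4.74

x̄_st = Σ W_h x̄_h = (170·74.4 + 70·41.4 + 370·114.2)/610 = 94.75410
V̂(x̄_st) = Σ W_h² s_h²/n_h, with W_h = N_h/N and N = 610:
  stratum A: (170/610)²·28.56²/41 = 1.54515
  stratum B: (70/610)²·23.38²/4 = 1.79956
  stratum C: (370/610)²·56.82²/62 = 19.1582
V̂(x̄_st) = 22.5029
SE(x̄_st) = √22.5029 = 4.74372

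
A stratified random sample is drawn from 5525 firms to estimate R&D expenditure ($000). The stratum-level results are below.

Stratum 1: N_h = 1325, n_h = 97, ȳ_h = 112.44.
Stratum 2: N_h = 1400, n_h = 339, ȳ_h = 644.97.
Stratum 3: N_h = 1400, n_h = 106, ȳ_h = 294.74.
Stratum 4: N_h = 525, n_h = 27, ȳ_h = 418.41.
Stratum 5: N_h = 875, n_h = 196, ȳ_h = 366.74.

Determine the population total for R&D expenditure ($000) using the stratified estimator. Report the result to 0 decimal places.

τ̂_st = Σ N_h ȳ_h = 1325·112.44 + 1400·644.97 + 1400·294.74 + 525·418.41 + 875·366.74 = 2005140

τ̂_st ≈ 2005140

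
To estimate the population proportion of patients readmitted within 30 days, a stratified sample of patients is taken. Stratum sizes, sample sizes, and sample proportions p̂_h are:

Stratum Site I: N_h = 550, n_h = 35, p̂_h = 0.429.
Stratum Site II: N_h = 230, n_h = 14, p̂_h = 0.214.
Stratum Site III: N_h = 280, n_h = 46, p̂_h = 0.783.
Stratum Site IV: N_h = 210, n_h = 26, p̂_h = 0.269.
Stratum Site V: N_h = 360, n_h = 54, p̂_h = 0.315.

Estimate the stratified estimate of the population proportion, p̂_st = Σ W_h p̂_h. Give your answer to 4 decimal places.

p̂_st ≈ 0.4137

N = 1630; stratum weights W_h = N_h/N.
p̂_st = Σ W_h p̂_h = (550·0.429 + 230·0.214 + 280·0.783 + 210·0.269 + 360·0.315)/1630 = 0.41368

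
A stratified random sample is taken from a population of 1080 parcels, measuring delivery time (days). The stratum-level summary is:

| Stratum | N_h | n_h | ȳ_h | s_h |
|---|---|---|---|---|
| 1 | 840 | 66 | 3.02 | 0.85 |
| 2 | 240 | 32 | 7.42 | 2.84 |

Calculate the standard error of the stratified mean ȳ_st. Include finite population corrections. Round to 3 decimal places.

SE(ȳ_st) ≈ 0.130

V̂(ȳ_st) = Σ W_h² (1 − n_h/N_h) s_h²/n_h, with W_h = N_h/N and N = 1080:
  stratum 1: (840/1080)²·(1 − 66/840)·0.85²/66 = 0.00610192
  stratum 2: (240/1080)²·(1 − 32/240)·2.84²/32 = 0.0107873
V̂(ȳ_st) = 0.0168892
SE(ȳ_st) = √0.0168892 = 0.129959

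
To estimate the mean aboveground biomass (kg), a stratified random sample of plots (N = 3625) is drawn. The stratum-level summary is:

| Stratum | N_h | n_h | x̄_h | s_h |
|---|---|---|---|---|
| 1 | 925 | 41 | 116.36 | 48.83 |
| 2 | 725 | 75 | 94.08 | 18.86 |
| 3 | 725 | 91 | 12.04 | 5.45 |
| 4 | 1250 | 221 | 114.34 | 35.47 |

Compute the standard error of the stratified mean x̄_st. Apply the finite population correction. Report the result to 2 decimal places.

V̂(x̄_st) = Σ W_h² (1 − n_h/N_h) s_h²/n_h, with W_h = N_h/N and N = 3625:
  stratum 1: (925/3625)²·(1 − 41/925)·48.83²/41 = 3.61882
  stratum 2: (725/3625)²·(1 − 75/725)·18.86²/75 = 0.170082
  stratum 3: (725/3625)²·(1 − 91/725)·5.45²/91 = 0.0114173
  stratum 4: (1250/3625)²·(1 − 221/1250)·35.47²/221 = 0.557236
V̂(x̄_st) = 4.35756
SE(x̄_st) = √4.35756 = 2.08748

SE(x̄_st) ≈ 2.09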